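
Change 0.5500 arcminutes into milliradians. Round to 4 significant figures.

0.1600 milliradians

1 arcmin = 0.290888 mrad.
0.5500 × 0.290888 ≈ 0.1600 mrad.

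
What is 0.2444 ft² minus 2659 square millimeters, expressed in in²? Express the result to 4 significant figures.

0.2444 ft² = 35.1936 in² and 2659 mm² = 4.12146 in².
35.1936 − 4.12146 ≈ 31.07 in².

31.07 in²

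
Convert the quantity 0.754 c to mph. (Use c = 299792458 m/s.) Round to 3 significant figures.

1 speed of light = 6.70617e+8 miles per hour.
Thus 0.754 × 6.70617e+8 ≈ 5.06e+8 mph.

5.06e+8 mph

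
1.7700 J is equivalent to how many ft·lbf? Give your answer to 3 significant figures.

1.31 ft·lbf

1 joule = 0.737562 ft·lbf.
1.7700 × 0.737562 ≈ 1.31 ft·lbf.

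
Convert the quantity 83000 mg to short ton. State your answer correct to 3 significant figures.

9.15e-5 short ton

1 milligram = 1.10231e-9 short ton.
83000 × 1.10231e-9 ≈ 9.15e-5 short ton.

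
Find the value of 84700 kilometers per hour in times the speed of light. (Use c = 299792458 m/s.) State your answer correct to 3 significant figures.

1 kilometer per hour = 9.26567 × 10^-10 times the speed of light.
84700 × 9.26567 × 10^-10 ≈ 7.85 × 10^-5 c.

7.85 × 10^-5 times the speed of light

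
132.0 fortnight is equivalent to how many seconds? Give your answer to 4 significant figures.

1 fortnight = 1.20960 × 10^6 s.
132.0 × 1.20960 × 10^6 ≈ 1.597 × 10^8 s.

1.597 × 10^8 seconds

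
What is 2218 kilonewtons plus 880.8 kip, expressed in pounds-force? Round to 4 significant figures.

1.379e+6 pounds-force

2218 kN = 498626 lbf and 880.8 kip = 880800 lbf.
498626 + 880800 ≈ 1.379e+6 lbf.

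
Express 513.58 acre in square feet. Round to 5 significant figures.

1 acre = 43560.0 square feet.
So 513.58 × 43560.0 ≈ 2.2372e+7 ft².

2.2372e+7 ft²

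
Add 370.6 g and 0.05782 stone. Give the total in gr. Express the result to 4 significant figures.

11390 grains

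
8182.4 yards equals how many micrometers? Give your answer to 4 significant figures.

7.482e+9 μm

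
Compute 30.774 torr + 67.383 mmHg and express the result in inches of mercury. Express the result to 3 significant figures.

30.774 torr = 1.21157 inHg and 67.383 mmHg = 2.65287 inHg.
1.21157 + 2.65287 ≈ 3.86 inHg.

3.86 inches of mercury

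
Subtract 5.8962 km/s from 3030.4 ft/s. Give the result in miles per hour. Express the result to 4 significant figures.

3030.4 ft/s = 2066.18 mph and 5.8962 km/s = 13189.4 mph.
2066.18 − 13189.4 ≈ -11120 mph.

-11120 miles per hour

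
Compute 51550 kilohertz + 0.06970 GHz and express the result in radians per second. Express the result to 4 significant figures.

7.618e+8 rad/s

51550 kHz = 3.23898e+8 rad/s and 0.06970 GHz = 4.37938e+8 rad/s.
3.23898e+8 + 4.37938e+8 ≈ 7.618e+8 rad/s.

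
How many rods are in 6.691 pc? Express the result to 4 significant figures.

4.105 × 10^16 rods

1 pc = 6.13552 × 10^15 rods.
So 6.691 × 6.13552 × 10^15 ≈ 4.105 × 10^16 rod.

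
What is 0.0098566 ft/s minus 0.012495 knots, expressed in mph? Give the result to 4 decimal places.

-0.0077 miles per hour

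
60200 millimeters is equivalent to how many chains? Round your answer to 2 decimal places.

1 mm = 4.97097 × 10^-5 chain.
Then 60200 × 4.97097 × 10^-5 ≈ 2.99 chain.

2.99 chains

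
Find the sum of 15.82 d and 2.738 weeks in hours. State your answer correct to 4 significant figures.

15.82 d = 379.680 h and 2.738 wk = 459.984 h.
379.680 + 459.984 ≈ 839.7 h.

839.7 hours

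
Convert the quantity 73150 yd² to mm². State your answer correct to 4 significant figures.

6.116e+10 square millimeters

1 square yard = 836127 mm².
So 73150 × 836127 ≈ 6.116e+10 mm².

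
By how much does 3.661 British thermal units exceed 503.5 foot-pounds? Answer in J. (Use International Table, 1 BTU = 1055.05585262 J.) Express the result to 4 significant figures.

3180 J

3.661 BTU = 3862.56 J and 503.5 ft·lbf = 682.654 J.
3862.56 − 682.654 ≈ 3180 J.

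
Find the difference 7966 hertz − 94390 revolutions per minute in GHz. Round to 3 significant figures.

7966 Hz = 7.96600e-6 GHz and 94390 rpm = 1.57317e-6 GHz.
7.96600e-6 − 1.57317e-6 ≈ 6.39e-6 GHz.

6.39e-6 gigahertz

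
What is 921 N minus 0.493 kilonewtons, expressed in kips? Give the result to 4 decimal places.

0.0962 kip

921 N = 0.207049 kip and 0.493 kN = 0.110831 kip.
0.207049 − 0.110831 ≈ 0.0962 kip.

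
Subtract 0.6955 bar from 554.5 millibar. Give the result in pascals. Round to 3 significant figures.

554.5 mbar = 55450.0 Pa and 0.6955 bar = 69550.0 Pa.
55450.0 − 69550.0 ≈ -14100 Pa.

-14100 pascals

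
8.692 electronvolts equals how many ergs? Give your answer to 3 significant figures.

1 eV = 1.60218e-12 erg.
So 8.692 × 1.60218e-12 ≈ 1.39e-11 erg.

1.39e-11 erg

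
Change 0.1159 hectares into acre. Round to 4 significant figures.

0.2864 acres

1 ha = 2.47105 acres.
0.1159 × 2.47105 ≈ 0.2864 acre.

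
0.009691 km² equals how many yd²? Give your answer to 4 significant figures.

11590 yd²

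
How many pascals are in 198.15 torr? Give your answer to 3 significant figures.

26400 pascals

1 torr = 133.322 pascals.
Thus 198.15 × 133.322 ≈ 26400 Pa.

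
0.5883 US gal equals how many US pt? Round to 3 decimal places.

1 US gallon = 8.00000 US pt.
Then 0.5883 × 8.00000 ≈ 4.706 US pt.

4.706 US pt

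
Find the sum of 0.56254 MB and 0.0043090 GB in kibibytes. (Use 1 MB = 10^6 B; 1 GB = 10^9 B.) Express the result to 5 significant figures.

0.56254 MB = 549.355 KiB and 0.0043090 GB = 4208.01 KiB.
549.355 + 4208.01 ≈ 4757.4 KiB.

4757.4 kibibytes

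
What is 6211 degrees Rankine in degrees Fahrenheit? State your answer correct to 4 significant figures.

5751 °F

°R = °F + 459.67.
Applying the formula gives 5751 °F.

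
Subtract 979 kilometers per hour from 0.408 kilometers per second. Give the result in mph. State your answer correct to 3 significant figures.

0.408 km/s = 912.670 mph and 979 km/h = 608.322 mph.
912.670 − 608.322 ≈ 304 mph.

304 mph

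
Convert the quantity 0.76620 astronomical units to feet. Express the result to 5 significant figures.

3.7606e+11 feet

1 au = 4.90807e+11 feet.
Thus 0.76620 × 4.90807e+11 ≈ 3.7606e+11 ft.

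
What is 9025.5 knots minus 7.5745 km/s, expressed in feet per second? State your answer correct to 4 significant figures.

-9617 ft/s

9025.5 kn = 15233.3 ft/s and 7.5745 km/s = 24850.7 ft/s.
15233.3 − 24850.7 ≈ -9617 ft/s.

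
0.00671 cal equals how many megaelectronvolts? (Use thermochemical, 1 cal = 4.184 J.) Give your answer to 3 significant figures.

1.75 × 10^11 MeV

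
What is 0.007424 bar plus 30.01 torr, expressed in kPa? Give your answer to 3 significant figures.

0.007424 bar = 0.742400 kPa and 30.01 torr = 4.00100 kPa.
0.742400 + 4.00100 ≈ 4.74 kPa.

4.74 kilopascals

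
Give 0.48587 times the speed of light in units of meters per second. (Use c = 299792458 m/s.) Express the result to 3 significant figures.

1 speed of light = 2.99792 × 10^8 m/s.
0.48587 × 2.99792 × 10^8 ≈ 1.46 × 10^8 m/s.

1.46 × 10^8 m/s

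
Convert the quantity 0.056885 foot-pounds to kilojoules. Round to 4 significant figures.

7.713 × 10^-5 kilojoules

1 foot-pound = 0.00135582 kJ.
So 0.056885 × 0.00135582 ≈ 7.713 × 10^-5 kJ.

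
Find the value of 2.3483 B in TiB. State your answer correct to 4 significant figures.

2.136 × 10^-12 TiB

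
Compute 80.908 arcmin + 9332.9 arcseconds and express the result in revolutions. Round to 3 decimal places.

80.908 arcmin = 0.00374574 rev and 9332.9 arcsec = 0.00720131 rev.
0.00374574 + 0.00720131 ≈ 0.011 rev.

0.011 rev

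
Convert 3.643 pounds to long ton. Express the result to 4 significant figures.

0.001626 long ton

1 pound = 0.000446429 long ton.
3.643 × 0.000446429 ≈ 0.001626 long ton.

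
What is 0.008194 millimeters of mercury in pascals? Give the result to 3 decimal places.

1 millimeter of mercury = 133.322 Pa.
Thus 0.008194 × 133.322 ≈ 1.092 Pa.

1.092 Pa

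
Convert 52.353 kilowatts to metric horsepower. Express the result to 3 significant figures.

71.2 metric horsepower

1 kilowatt = 1.35962 metric horsepower.
So 52.353 × 1.35962 ≈ 71.2 PS.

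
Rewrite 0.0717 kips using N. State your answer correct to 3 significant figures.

1 kip = 4448.22 N.
Thus 0.0717 × 4448.22 ≈ 319 N.

319 N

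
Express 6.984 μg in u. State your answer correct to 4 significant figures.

4.206 × 10^18 u

1 microgram = 6.02214 × 10^17 u.
Thus 6.984 × 6.02214 × 10^17 ≈ 4.206 × 10^18 u.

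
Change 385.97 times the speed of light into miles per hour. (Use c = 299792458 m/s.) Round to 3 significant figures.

2.59 × 10^11 miles per hour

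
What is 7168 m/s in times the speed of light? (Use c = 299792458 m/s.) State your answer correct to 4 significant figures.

2.391e-5 times the speed of light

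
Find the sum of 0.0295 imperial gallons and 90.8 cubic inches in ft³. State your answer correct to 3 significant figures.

0.0573 cubic feet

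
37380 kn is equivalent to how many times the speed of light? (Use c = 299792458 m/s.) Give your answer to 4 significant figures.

1 knot = 1.71600e-9 c.
Then 37380 × 1.71600e-9 ≈ 6.414e-5 c.

6.414e-5 times the speed of light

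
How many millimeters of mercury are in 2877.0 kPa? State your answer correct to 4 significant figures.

21580 mmHg

1 kPa = 7.50062 mmHg.
So 2877.0 × 7.50062 ≈ 21580 mmHg.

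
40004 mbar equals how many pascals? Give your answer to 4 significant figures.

4.000e+6 Pa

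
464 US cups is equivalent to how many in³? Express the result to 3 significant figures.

6700 cubic inches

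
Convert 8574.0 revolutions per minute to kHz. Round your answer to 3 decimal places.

0.143 kHz

1 rpm = 1.66667e-5 kHz.
So 8574.0 × 1.66667e-5 ≈ 0.143 kHz.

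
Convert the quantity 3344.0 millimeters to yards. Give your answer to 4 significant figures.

1 mm = 0.00109361 yd.
Then 3344.0 × 0.00109361 ≈ 3.657 yd.

3.657 yards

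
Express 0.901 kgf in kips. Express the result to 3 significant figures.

0.00199 kips

1 kilogram-force = 0.00220462 kip.
Then 0.901 × 0.00220462 ≈ 0.00199 kip.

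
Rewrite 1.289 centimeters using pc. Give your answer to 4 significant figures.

1 centimeter = 3.24078e-19 pc.
So 1.289 × 3.24078e-19 ≈ 4.177e-19 pc.

4.177e-19 parsecs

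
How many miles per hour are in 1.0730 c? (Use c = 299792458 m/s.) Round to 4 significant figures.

7.196 × 10^8 mph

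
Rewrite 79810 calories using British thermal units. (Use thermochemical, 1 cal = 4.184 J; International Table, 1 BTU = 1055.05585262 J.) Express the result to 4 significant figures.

316.5 BTU

1 cal = 0.00396567 British thermal units.
Then 79810 × 0.00396567 ≈ 316.5 BTU.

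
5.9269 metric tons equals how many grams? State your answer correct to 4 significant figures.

1 metric ton = 1.00000e+6 g.
Then 5.9269 × 1.00000e+6 ≈ 5.927e+6 g.

5.927e+6 grams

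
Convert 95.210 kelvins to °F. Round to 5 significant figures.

-288.29 degrees Fahrenheit

K = (°F + 459.67) × 5/9.
Applying the formula gives -288.29 °F.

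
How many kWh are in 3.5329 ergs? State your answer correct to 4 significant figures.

9.814 × 10^-14 kWh

1 erg = 2.77778 × 10^-14 kWh.
3.5329 × 2.77778 × 10^-14 ≈ 9.814 × 10^-14 kWh.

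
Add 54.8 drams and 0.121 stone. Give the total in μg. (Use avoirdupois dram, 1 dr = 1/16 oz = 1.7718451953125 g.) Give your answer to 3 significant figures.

54.8 dr = 9.70971e+7 μg and 0.121 st = 7.68385e+8 μg.
9.70971e+7 + 7.68385e+8 ≈ 8.65e+8 μg.

8.65e+8 μg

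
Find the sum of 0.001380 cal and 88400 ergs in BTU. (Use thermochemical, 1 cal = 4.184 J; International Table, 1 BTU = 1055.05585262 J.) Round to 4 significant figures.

1.385e-5 BTU

0.001380 cal = 5.47262e-6 BTU and 88400 erg = 8.37870e-6 BTU.
5.47262e-6 + 8.37870e-6 ≈ 1.385e-5 BTU.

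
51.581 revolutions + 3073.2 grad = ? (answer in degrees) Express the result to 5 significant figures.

21335 °

51.581 rev = 18569.2 ° and 3073.2 grad = 2765.88 °.
18569.2 + 2765.88 ≈ 21335 °.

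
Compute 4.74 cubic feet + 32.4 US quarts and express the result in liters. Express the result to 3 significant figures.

165 L

4.74 ft³ = 134.222 L and 32.4 US qt = 30.6618 L.
134.222 + 30.6618 ≈ 165 L.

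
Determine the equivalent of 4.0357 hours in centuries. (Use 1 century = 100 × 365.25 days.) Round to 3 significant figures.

1 hour = 1.14077 × 10^-6 century.
Thus 4.0357 × 1.14077 × 10^-6 ≈ 4.60 × 10^-6 century.

4.60 × 10^-6 century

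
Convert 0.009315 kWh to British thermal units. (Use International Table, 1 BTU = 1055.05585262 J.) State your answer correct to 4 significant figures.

1 kWh = 3412.14 BTU.
So 0.009315 × 3412.14 ≈ 31.78 BTU.

31.78 BTU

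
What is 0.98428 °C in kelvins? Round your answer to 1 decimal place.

K = °C + 273.15.
Applying the formula gives 274.1 K.

274.1 kelvins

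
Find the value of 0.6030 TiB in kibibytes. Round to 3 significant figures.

6.47e+8 KiB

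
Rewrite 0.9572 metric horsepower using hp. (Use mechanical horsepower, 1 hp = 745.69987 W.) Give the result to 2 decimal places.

0.94 hp

1 metric horsepower = 0.986320 horsepower.
So 0.9572 × 0.986320 ≈ 0.94 hp.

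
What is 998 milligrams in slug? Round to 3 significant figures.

6.84 × 10^-5 slugs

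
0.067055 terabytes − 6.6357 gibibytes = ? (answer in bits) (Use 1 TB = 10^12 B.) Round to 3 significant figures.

0.067055 TB = 5.36440e+11 bit and 6.6357 GiB = 5.70002e+10 bit.
5.36440e+11 − 5.70002e+10 ≈ 4.79e+11 bit.

4.79e+11 bit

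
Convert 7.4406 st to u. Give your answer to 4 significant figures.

2.845 × 10^28 u

1 stone = 3.82424 × 10^27 atomic mass units.
Thus 7.4406 × 3.82424 × 10^27 ≈ 2.845 × 10^28 u.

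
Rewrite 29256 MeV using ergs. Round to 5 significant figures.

0.046873 ergs

1 megaelectronvolt = 1.60218e-6 erg.
Then 29256 × 1.60218e-6 ≈ 0.046873 erg.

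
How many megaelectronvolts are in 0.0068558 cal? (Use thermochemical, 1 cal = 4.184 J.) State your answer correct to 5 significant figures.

1.7904e+11 megaelectronvolts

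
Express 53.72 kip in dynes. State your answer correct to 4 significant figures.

1 kip = 4.44822 × 10^8 dyn.
Then 53.72 × 4.44822 × 10^8 ≈ 2.390 × 10^10 dyn.

2.390 × 10^10 dyn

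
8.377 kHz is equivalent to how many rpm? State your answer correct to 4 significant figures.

502600 rpm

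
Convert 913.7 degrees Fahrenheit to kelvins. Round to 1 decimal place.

763.0 K

K = (°F + 459.67) × 5/9.
Applying the formula gives 763.0 K.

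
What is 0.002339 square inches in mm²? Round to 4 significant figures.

1 in² = 645.160 mm².
Thus 0.002339 × 645.160 ≈ 1.509 mm².

1.509 mm²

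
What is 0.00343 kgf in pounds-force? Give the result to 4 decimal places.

0.0076 lbf

1 kgf = 2.20462 lbf.
Thus 0.00343 × 2.20462 ≈ 0.0076 lbf.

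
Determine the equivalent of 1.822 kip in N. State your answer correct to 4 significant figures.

8105 N

1 kip = 4448.22 N.
So 1.822 × 4448.22 ≈ 8105 N.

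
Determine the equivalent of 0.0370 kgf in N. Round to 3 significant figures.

1 kilogram-force = 9.80665 N.
0.0370 × 9.80665 ≈ 0.363 N.

0.363 N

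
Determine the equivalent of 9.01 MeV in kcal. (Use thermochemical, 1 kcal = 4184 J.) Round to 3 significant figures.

3.45 × 10^-16 kcal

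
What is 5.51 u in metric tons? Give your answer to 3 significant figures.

9.15e-30 t

1 u = 1.66054e-30 metric tons.
Then 5.51 × 1.66054e-30 ≈ 9.15e-30 t.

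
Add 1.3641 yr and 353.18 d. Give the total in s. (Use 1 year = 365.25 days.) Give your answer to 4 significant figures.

7.356 × 10^7 s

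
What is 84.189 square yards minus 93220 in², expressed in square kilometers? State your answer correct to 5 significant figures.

84.189 yd² = 7.03927e-5 km² and 93220 in² = 6.01418e-5 km².
7.03927e-5 − 6.01418e-5 ≈ 1.0251e-5 km².

1.0251e-5 square kilometers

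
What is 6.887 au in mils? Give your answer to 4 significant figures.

1 au = 5.88968 × 10^15 mil.
So 6.887 × 5.88968 × 10^15 ≈ 4.056 × 10^16 mil.

4.056 × 10^16 mil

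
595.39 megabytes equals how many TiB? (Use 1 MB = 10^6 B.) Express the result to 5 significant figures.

0.00054150 TiB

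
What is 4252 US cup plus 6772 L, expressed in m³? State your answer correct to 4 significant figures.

7.778 m³

4252 US cup = 1.00597 m³ and 6772 L = 6.77200 m³.
1.00597 + 6.77200 ≈ 7.778 m³.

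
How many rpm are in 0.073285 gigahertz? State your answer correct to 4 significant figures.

4.397 × 10^9 revolutions per minute

1 GHz = 6.00000 × 10^10 revolutions per minute.
Then 0.073285 × 6.00000 × 10^10 ≈ 4.397 × 10^9 rpm.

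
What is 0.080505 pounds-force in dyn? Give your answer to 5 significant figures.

1 pound-force = 444822 dyn.
Thus 0.080505 × 444822 ≈ 35810 dyn.

35810 dynes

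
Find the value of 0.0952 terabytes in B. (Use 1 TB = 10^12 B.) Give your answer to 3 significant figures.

9.52 × 10^10 B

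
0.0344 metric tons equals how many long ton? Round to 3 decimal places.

0.034 long ton

1 t = 0.984207 long tons.
So 0.0344 × 0.984207 ≈ 0.034 long ton.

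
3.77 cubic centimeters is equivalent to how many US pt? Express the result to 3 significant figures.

0.00797 US pt

1 cubic centimeter = 0.00211338 US pt.
3.77 × 0.00211338 ≈ 0.00797 US pt.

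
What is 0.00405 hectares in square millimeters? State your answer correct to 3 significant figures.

1 ha = 1.00000 × 10^10 square millimeters.
Thus 0.00405 × 1.00000 × 10^10 ≈ 4.05 × 10^7 mm².

4.05 × 10^7 mm²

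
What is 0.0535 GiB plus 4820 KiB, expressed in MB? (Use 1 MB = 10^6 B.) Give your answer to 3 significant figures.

0.0535 GiB = 57.4452 MB and 4820 KiB = 4.93568 MB.
57.4452 + 4.93568 ≈ 62.4 MB.

62.4 MB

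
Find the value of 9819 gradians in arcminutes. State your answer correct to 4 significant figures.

530200 arcmin

1 gradian = 54.0000 arcmin.
Thus 9819 × 54.0000 ≈ 530200 arcmin.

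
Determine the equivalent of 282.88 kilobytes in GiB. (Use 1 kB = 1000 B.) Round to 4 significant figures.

1 kilobyte = 9.31323 × 10^-7 gibibytes.
Thus 282.88 × 9.31323 × 10^-7 ≈ 0.0002635 GiB.

0.0002635 GiB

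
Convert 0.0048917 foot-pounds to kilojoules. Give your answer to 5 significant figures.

6.6323e-6 kilojoules

1 ft·lbf = 0.00135582 kJ.
Then 0.0048917 × 0.00135582 ≈ 6.6323e-6 kJ.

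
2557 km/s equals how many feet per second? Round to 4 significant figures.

1 km/s = 3280.84 ft/s.
2557 × 3280.84 ≈ 8.389 × 10^6 ft/s.

8.389 × 10^6 ft/s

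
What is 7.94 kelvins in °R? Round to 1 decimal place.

°R = K × 9/5.
Applying the formula gives 14.3 °R.

14.3 °R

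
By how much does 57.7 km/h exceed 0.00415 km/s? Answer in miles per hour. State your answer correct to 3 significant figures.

57.7 km/h = 35.8531 mph and 0.00415 km/s = 9.28329 mph.
35.8531 − 9.28329 ≈ 26.6 mph.

26.6 mph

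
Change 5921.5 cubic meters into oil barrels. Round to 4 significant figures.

1 m³ = 6.28981 bbl.
So 5921.5 × 6.28981 ≈ 37250 bbl.

37250 bbl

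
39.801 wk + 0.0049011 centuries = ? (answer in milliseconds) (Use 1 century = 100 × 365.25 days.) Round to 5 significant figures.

39.801 wk = 2.40716 × 10^10 ms and 0.0049011 century = 1.54667 × 10^10 ms.
2.40716 × 10^10 + 1.54667 × 10^10 ≈ 3.9538 × 10^10 ms.

3.9538 × 10^10 ms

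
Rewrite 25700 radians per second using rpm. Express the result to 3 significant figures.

245000 rpm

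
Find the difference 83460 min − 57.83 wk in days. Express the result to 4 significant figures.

-346.9 days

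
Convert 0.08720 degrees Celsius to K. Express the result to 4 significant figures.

273.2 kelvins

K = °C + 273.15.
Applying the formula gives 273.2 K.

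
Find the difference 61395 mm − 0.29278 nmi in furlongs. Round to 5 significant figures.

61395 mm = 0.305193 furlong and 0.29278 nmi = 2.69540 furlong.
0.305193 − 2.69540 ≈ -2.3902 furlong.

-2.3902 furlong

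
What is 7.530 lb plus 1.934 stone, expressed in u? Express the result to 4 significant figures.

9.453 × 10^27 atomic mass units

7.530 lb = 2.05689 × 10^27 u and 1.934 st = 7.39607 × 10^27 u.
2.05689 × 10^27 + 7.39607 × 10^27 ≈ 9.453 × 10^27 u.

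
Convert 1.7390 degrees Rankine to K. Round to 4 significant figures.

°R = K × 9/5.
Applying the formula gives 0.9661 K.

0.9661 K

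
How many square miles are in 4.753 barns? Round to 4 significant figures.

1 barn = 3.86102 × 10^-35 mi².
So 4.753 × 3.86102 × 10^-35 ≈ 1.835 × 10^-34 mi².

1.835 × 10^-34 mi²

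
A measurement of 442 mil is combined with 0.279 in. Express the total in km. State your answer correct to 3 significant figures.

1.83e-5 km

442 mil = 1.12268e-5 km and 0.279 in = 7.08660e-6 km.
1.12268e-5 + 7.08660e-6 ≈ 1.83e-5 km.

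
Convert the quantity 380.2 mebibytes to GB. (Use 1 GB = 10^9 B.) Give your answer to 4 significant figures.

0.3987 GB

1 mebibyte = 0.00104858 gigabytes.
Thus 380.2 × 0.00104858 ≈ 0.3987 GB.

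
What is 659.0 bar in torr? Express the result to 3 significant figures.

1 bar = 750.062 torr.
So 659.0 × 750.062 ≈ 494000 torr.

494000 torr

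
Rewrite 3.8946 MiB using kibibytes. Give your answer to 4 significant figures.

1 mebibyte = 1024.00 KiB.
So 3.8946 × 1024.00 ≈ 3988 KiB.

3988 KiB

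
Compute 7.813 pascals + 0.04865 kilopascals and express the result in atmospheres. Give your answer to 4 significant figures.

7.813 Pa = 7.71083 × 10^-5 atm and 0.04865 kPa = 0.000480138 atm.
7.71083 × 10^-5 + 0.000480138 ≈ 0.0005572 atm.

0.0005572 atmospheres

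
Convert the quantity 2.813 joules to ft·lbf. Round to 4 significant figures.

2.075 ft·lbf

1 J = 0.737562 foot-pounds.
2.813 × 0.737562 ≈ 2.075 ft·lbf.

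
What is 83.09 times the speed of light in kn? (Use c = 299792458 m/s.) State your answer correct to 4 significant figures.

1 speed of light = 5.82750e+8 kn.
83.09 × 5.82750e+8 ≈ 4.842e+10 kn.

4.842e+10 kn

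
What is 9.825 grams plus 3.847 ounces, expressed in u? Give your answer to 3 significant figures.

9.825 g = 5.91675 × 10^24 u and 3.847 oz = 6.56778 × 10^25 u.
5.91675 × 10^24 + 6.56778 × 10^25 ≈ 7.16 × 10^25 u.

7.16 × 10^25 atomic mass units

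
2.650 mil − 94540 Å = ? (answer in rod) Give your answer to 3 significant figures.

1.15 × 10^-5 rods

2.650 mil = 1.33838 × 10^-5 rod and 94540 Å = 1.87982 × 10^-6 rod.
1.33838 × 10^-5 − 1.87982 × 10^-6 ≈ 1.15 × 10^-5 rod.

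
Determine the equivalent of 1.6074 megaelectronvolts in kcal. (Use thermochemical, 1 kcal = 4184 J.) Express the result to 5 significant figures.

1 MeV = 3.82929 × 10^-17 kilocalories.
So 1.6074 × 3.82929 × 10^-17 ≈ 6.1552 × 10^-17 kcal.

6.1552 × 10^-17 kilocalories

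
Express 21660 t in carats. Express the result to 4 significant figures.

1.083 × 10^11 carats

1 t = 5.00000 × 10^6 carats.
21660 × 5.00000 × 10^6 ≈ 1.083 × 10^11 ct.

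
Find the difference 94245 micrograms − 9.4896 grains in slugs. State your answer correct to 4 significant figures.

94245 μg = 6.45783 × 10^-6 slug and 9.4896 gr = 4.21351 × 10^-5 slug.
6.45783 × 10^-6 − 4.21351 × 10^-5 ≈ -3.568 × 10^-5 slug.

-3.568 × 10^-5 slug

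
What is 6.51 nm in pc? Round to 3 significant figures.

1 nanometer = 3.24078e-26 parsecs.
Then 6.51 × 3.24078e-26 ≈ 2.11e-25 pc.

2.11e-25 parsecs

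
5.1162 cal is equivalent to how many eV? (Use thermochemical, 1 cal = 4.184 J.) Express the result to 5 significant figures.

1 cal = 2.61145e+19 electronvolts.
Then 5.1162 × 2.61145e+19 ≈ 1.3361e+20 eV.

1.3361e+20 electronvolts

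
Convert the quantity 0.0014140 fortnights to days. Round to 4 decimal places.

0.0198 d

1 fortnight = 14.0000 days.
Then 0.0014140 × 14.0000 ≈ 0.0198 d.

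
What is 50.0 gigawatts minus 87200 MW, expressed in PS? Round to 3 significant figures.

50.0 GW = 6.79811 × 10^7 PS and 87200 MW = 1.18559 × 10^8 PS.
6.79811 × 10^7 − 1.18559 × 10^8 ≈ -5.06 × 10^7 PS.

-5.06 × 10^7 PS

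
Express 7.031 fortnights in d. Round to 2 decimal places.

1 fortnight = 14.0000 days.
7.031 × 14.0000 ≈ 98.43 d.

98.43 days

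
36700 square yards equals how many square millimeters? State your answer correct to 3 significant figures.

3.07 × 10^10 mm²

1 yd² = 836127 mm².
Then 36700 × 836127 ≈ 3.07 × 10^10 mm².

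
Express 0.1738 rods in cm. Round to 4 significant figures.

87.41 cm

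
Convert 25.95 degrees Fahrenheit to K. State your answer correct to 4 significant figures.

K = (°F + 459.67) × 5/9.
Applying the formula gives 269.8 K.

269.8 kelvins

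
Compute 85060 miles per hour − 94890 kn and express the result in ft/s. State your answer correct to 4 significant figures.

85060 mph = 124755 ft/s and 94890 kn = 160156 ft/s.
124755 − 160156 ≈ -35400 ft/s.

-35400 ft/s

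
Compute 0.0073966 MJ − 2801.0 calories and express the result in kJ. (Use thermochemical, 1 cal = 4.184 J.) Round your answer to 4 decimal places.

0.0073966 MJ = 7.39660 kJ and 2801.0 cal = 11.7194 kJ.
7.39660 − 11.7194 ≈ -4.3228 kJ.

-4.3228 kJ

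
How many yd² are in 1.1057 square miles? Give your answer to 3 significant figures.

1 square mile = 3.09760e+6 square yards.
Then 1.1057 × 3.09760e+6 ≈ 3.43e+6 yd².

3.43e+6 square yards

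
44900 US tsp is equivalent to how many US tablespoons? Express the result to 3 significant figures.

15000 US tbsp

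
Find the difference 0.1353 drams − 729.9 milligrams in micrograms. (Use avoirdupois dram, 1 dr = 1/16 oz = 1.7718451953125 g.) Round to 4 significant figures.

-490200 μg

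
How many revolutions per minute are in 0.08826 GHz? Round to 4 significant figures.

5.296 × 10^9 rpm

1 gigahertz = 6.00000 × 10^10 revolutions per minute.
0.08826 × 6.00000 × 10^10 ≈ 5.296 × 10^9 rpm.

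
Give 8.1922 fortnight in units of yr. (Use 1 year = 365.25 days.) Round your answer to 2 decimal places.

0.31 yr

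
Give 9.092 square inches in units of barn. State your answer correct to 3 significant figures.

5.87 × 10^25 barn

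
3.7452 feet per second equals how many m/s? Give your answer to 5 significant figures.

1.1415 m/s

1 foot per second = 0.304800 m/s.
Thus 3.7452 × 0.304800 ≈ 1.1415 m/s.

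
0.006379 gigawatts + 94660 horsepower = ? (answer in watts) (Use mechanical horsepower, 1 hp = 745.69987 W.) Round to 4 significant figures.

0.006379 GW = 6.37900 × 10^6 W and 94660 hp = 7.05879 × 10^7 W.
6.37900 × 10^6 + 7.05879 × 10^7 ≈ 7.697 × 10^7 W.

7.697 × 10^7 W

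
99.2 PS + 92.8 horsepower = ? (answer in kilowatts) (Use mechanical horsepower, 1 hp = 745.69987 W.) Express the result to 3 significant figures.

142 kilowatts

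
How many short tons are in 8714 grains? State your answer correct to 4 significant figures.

0.0006224 short tons

1 gr = 7.14286e-8 short ton.
So 8714 × 7.14286e-8 ≈ 0.0006224 short ton.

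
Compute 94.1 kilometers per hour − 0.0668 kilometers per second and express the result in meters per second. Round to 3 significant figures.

-40.7 meters per second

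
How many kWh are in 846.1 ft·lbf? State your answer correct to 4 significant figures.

0.0003187 kilowatt-hours

1 ft·lbf = 3.76616 × 10^-7 kilowatt-hours.
Thus 846.1 × 3.76616 × 10^-7 ≈ 0.0003187 kWh.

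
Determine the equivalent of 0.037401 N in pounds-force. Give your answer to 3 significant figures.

0.00841 lbf

1 N = 0.224809 lbf.
Then 0.037401 × 0.224809 ≈ 0.00841 lbf.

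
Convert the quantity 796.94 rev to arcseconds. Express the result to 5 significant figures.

1.0328 × 10^9 arcsec

1 rev = 1.29600 × 10^6 arcseconds.
796.94 × 1.29600 × 10^6 ≈ 1.0328 × 10^9 arcsec.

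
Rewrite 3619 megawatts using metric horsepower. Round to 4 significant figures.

4.920e+6 PS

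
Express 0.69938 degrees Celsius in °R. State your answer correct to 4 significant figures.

°R = (°C + 273.15) × 9/5.
Applying the formula gives 492.9 °R.

492.9 degrees Rankine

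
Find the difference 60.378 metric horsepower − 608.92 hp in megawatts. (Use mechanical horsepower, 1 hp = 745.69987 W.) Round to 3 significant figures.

-0.410 MW

60.378 PS = 0.0444079 MW and 608.92 hp = 0.454072 MW.
0.0444079 − 0.454072 ≈ -0.410 MW.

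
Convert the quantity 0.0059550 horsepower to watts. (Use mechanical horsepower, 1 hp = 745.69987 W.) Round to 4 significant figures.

4.441 watts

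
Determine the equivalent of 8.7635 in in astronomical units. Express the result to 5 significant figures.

1 inch = 1.69789e-13 astronomical units.
Thus 8.7635 × 1.69789e-13 ≈ 1.4879e-12 au.

1.4879e-12 astronomical units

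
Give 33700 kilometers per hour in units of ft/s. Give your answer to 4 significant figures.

30710 ft/s

1 km/h = 0.911344 ft/s.
Thus 33700 × 0.911344 ≈ 30710 ft/s.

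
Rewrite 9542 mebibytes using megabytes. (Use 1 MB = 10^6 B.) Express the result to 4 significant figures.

10010 megabytes

1 MiB = 1.04858 megabytes.
Thus 9542 × 1.04858 ≈ 10010 MB.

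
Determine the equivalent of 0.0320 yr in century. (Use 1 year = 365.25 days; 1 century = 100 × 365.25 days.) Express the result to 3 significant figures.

0.000320 centuries

1 year = 0.0100000 centuries.
Then 0.0320 × 0.0100000 ≈ 0.000320 century.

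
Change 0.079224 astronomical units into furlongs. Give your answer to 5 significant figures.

1 astronomical unit = 7.43646e+8 furlong.
0.079224 × 7.43646e+8 ≈ 5.8915e+7 furlong.

5.8915e+7 furlong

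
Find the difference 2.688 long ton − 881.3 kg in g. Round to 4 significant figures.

2.688 long ton = 2.73113 × 10^6 g and 881.3 kg = 881300 g.
2.73113 × 10^6 − 881300 ≈ 1.850 × 10^6 g.

1.850 × 10^6 g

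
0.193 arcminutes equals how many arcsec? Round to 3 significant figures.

11.6 arcseconds

1 arcminute = 60.0000 arcsec.
So 0.193 × 60.0000 ≈ 11.6 arcsec.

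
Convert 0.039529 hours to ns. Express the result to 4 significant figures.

1 hour = 3.60000e+12 ns.
Thus 0.039529 × 3.60000e+12 ≈ 1.423e+11 ns.

1.423e+11 nanoseconds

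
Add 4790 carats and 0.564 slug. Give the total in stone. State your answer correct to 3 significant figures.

4790 ct = 0.150859 st and 0.564 slug = 1.29615 st.
0.150859 + 1.29615 ≈ 1.45 st.

1.45 st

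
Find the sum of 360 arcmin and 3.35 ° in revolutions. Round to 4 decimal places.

360 arcmin = 0.0166667 rev and 3.35 ° = 0.00930556 rev.
0.0166667 + 0.00930556 ≈ 0.0260 rev.

0.0260 rev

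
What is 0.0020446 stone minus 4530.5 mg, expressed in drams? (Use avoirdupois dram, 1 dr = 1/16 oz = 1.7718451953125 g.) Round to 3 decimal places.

0.0020446 st = 7.32785 dr and 4530.5 mg = 2.55694 dr.
7.32785 − 2.55694 ≈ 4.771 dr.

4.771 drams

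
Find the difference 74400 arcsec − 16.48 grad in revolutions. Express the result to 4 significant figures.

0.01621 rev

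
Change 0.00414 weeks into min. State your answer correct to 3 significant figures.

1 week = 10080.0 min.
So 0.00414 × 10080.0 ≈ 41.7 min.

41.7 minutes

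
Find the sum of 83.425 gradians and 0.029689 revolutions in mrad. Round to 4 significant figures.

83.425 grad = 1310.44 mrad and 0.029689 rev = 186.541 mrad.
1310.44 + 186.541 ≈ 1497 mrad.

1497 milliradians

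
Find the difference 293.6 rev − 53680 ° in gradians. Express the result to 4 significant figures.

57800 grad

293.6 rev = 117440 grad and 53680 ° = 59644.4 grad.
117440 − 59644.4 ≈ 57800 grad.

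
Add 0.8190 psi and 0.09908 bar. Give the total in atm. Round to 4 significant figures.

0.8190 psi = 0.0557296 atm and 0.09908 bar = 0.0977844 atm.
0.0557296 + 0.0977844 ≈ 0.1535 atm.

0.1535 atmospheres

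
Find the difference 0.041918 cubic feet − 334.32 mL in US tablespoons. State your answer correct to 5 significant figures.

57.664 US tbsp

0.041918 ft³ = 80.2735 US tbsp and 334.32 mL = 22.6094 US tbsp.
80.2735 − 22.6094 ≈ 57.664 US tbsp.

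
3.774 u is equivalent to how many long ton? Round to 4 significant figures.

1 u = 1.63431e-30 long tons.
Thus 3.774 × 1.63431e-30 ≈ 6.168e-30 long ton.

6.168e-30 long ton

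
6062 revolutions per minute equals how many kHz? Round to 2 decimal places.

0.10 kilohertz

1 revolution per minute = 1.66667 × 10^-5 kilohertz.
Then 6062 × 1.66667 × 10^-5 ≈ 0.10 kHz.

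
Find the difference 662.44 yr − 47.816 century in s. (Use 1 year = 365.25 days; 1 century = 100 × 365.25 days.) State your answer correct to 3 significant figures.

-1.30e+11 s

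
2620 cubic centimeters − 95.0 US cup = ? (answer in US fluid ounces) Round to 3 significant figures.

-671 US fluid ounces

2620 cm³ = 88.5927 US fl oz and 95.0 US cup = 760.000 US fl oz.
88.5927 − 760.000 ≈ -671 US fl oz.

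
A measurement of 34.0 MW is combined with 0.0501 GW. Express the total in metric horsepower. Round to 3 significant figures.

34.0 MW = 46227.1 PS and 0.0501 GW = 68117.0 PS.
46227.1 + 68117.0 ≈ 114000 PS.

114000 metric horsepower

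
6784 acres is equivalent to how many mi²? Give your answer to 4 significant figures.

1 acre = 0.00156250 square miles.
So 6784 × 0.00156250 ≈ 10.60 mi².

10.60 mi²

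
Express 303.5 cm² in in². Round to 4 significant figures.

1 square centimeter = 0.155000 in².
303.5 × 0.155000 ≈ 47.04 in².

47.04 square inches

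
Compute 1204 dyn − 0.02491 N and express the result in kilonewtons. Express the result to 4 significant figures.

-1.287e-5 kN

1204 dyn = 1.20400e-5 kN and 0.02491 N = 2.49100e-5 kN.
1.20400e-5 − 2.49100e-5 ≈ -1.287e-5 kN.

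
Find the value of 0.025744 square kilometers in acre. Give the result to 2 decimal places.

6.36 acre

1 km² = 247.105 acre.
Thus 0.025744 × 247.105 ≈ 6.36 acre.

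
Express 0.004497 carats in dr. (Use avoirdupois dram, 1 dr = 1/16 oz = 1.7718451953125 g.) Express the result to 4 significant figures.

0.0005076 dr

1 carat = 0.112877 dr.
So 0.004497 × 0.112877 ≈ 0.0005076 dr.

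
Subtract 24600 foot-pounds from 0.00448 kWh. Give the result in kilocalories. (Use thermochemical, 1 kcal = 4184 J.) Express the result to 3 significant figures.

-4.12 kcal

0.00448 kWh = 3.85468 kcal and 24600 ft·lbf = 7.97159 kcal.
3.85468 − 7.97159 ≈ -4.12 kcal.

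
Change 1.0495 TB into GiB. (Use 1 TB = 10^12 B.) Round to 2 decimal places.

977.42 GiB

1 TB = 931.323 gibibytes.
Thus 1.0495 × 931.323 ≈ 977.42 GiB.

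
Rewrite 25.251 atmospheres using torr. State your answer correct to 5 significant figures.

19191 torr

1 atmosphere = 760.000 torr.
25.251 × 760.000 ≈ 19191 torr.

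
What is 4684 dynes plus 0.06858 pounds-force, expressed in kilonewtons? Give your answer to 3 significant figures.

0.000352 kN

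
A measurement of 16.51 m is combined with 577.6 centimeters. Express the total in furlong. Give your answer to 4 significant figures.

16.51 m = 0.0820707 furlong and 577.6 cm = 0.0287123 furlong.
0.0820707 + 0.0287123 ≈ 0.1108 furlong.

0.1108 furlong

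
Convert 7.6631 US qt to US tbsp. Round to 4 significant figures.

1 US qt = 64.0000 US tbsp.
7.6631 × 64.0000 ≈ 490.4 US tbsp.

490.4 US tbsp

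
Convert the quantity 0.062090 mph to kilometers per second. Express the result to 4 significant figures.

2.776e-5 km/s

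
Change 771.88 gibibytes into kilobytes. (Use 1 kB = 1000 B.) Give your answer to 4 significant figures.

8.288 × 10^8 kB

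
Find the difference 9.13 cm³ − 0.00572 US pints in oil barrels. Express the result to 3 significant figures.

9.13 cm³ = 5.74260 × 10^-5 bbl and 0.00572 US pt = 1.70238 × 10^-5 bbl.
5.74260 × 10^-5 − 1.70238 × 10^-5 ≈ 4.04 × 10^-5 bbl.

4.04 × 10^-5 bbl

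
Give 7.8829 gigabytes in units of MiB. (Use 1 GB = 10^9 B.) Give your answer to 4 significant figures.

7518 mebibytes

1 GB = 953.674 mebibytes.
Then 7.8829 × 953.674 ≈ 7518 MiB.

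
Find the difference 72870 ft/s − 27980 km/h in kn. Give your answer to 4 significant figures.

72870 ft/s = 43174.3 kn and 27980 km/h = 15108.0 kn.
43174.3 − 15108.0 ≈ 28070 kn.

28070 kn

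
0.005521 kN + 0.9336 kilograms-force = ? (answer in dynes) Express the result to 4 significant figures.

1.468e+6 dyn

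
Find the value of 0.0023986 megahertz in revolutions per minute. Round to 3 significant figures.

144000 revolutions per minute

1 MHz = 6.00000 × 10^7 revolutions per minute.
Then 0.0023986 × 6.00000 × 10^7 ≈ 144000 rpm.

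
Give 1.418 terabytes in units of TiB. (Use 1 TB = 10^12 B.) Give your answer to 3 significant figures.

1 TB = 0.909495 tebibytes.
Then 1.418 × 0.909495 ≈ 1.29 TiB.

1.29 TiB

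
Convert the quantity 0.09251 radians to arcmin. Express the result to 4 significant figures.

1 radian = 3437.75 arcmin.
0.09251 × 3437.75 ≈ 318.0 arcmin.

318.0 arcmin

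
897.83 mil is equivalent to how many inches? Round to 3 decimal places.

0.898 inches

1 mil = 0.00100000 inches.
Thus 897.83 × 0.00100000 ≈ 0.898 in.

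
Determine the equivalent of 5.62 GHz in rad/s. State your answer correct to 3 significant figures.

1 gigahertz = 6.28319e+9 rad/s.
5.62 × 6.28319e+9 ≈ 3.53e+10 rad/s.

3.53e+10 rad/s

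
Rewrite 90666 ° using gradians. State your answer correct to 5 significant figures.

1 degree = 1.11111 grad.
Thus 90666 × 1.11111 ≈ 100740 grad.

100740 gradians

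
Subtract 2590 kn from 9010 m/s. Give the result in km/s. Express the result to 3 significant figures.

9010 m/s = 9.01000 km/s and 2590 kn = 1.33241 km/s.
9.01000 − 1.33241 ≈ 7.68 km/s.

7.68 km/s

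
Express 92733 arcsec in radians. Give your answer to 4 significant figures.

0.4496 radians

1 arcsec = 4.84814 × 10^-6 radians.
92733 × 4.84814 × 10^-6 ≈ 0.4496 rad.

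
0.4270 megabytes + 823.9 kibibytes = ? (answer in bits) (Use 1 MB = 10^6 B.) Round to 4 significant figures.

0.4270 MB = 3.41600e+6 bit and 823.9 KiB = 6.74939e+6 bit.
3.41600e+6 + 6.74939e+6 ≈ 1.017e+7 bit.

1.017e+7 bit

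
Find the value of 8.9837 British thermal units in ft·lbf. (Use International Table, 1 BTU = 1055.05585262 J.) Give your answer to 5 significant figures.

1 BTU = 778.169 ft·lbf.
Thus 8.9837 × 778.169 ≈ 6990.8 ft·lbf.

6990.8 ft·lbf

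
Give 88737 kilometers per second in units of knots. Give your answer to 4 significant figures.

1 km/s = 1943.84 knots.
So 88737 × 1943.84 ≈ 1.725e+8 kn.

1.725e+8 kn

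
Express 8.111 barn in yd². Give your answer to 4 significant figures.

9.701e-28 square yards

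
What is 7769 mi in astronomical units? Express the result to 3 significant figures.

1 mi = 1.07578 × 10^-8 astronomical units.
So 7769 × 1.07578 × 10^-8 ≈ 8.36 × 10^-5 au.

8.36 × 10^-5 au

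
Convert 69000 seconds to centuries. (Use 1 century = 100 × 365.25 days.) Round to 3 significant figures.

2.19e-5 century

1 second = 3.16881e-10 centuries.
Thus 69000 × 3.16881e-10 ≈ 2.19e-5 century.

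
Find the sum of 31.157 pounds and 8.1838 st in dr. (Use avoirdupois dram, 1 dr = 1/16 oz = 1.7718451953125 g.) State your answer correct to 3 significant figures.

37300 dr

31.157 lb = 7976.19 dr and 8.1838 st = 29330.7 dr.
7976.19 + 29330.7 ≈ 37300 dr.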